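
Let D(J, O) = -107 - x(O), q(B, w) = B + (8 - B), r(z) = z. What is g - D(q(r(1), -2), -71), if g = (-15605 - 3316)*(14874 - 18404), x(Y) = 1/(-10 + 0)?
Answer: 667912369/10 ≈ 6.6791e+7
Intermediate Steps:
q(B, w) = 8
x(Y) = -⅒ (x(Y) = 1/(-10) = -⅒)
D(J, O) = -1069/10 (D(J, O) = -107 - 1*(-⅒) = -107 + ⅒ = -1069/10)
g = 66791130 (g = -18921*(-3530) = 66791130)
g - D(q(r(1), -2), -71) = 66791130 - 1*(-1069/10) = 66791130 + 1069/10 = 667912369/10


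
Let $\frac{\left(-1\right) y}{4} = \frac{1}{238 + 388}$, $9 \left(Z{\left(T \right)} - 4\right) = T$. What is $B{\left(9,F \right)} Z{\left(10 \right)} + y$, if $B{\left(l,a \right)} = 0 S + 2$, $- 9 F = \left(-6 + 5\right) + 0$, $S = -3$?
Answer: $\frac{28778}{2817} \approx 10.216$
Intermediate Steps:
$F = \frac{1}{9}$ ($F = - \frac{\left(-6 + 5\right) + 0}{9} = - \frac{-1 + 0}{9} = \left(- \frac{1}{9}\right) \left(-1\right) = \frac{1}{9} \approx 0.11111$)
$Z{\left(T \right)} = 4 + \frac{T}{9}$
$B{\left(l,a \right)} = 2$ ($B{\left(l,a \right)} = 0 \left(-3\right) + 2 = 0 + 2 = 2$)
$y = - \frac{2}{313}$ ($y = - \frac{4}{238 + 388} = - \frac{4}{626} = \left(-4\right) \frac{1}{626} = - \frac{2}{313} \approx -0.0063898$)
$B{\left(9,F \right)} Z{\left(10 \right)} + y = 2 \left(4 + \frac{1}{9} \cdot 10\right) - \frac{2}{313} = 2 \left(4 + \frac{10}{9}\right) - \frac{2}{313} = 2 \cdot \frac{46}{9} - \frac{2}{313} = \frac{92}{9} - \frac{2}{313} = \frac{28778}{2817}$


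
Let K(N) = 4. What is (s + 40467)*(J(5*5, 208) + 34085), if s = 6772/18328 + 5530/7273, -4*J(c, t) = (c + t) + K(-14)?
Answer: 26221133713239619/19042792 ≈ 1.3770e+9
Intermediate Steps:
J(c, t) = -1 - c/4 - t/4 (J(c, t) = -((c + t) + 4)/4 = -(4 + c + t)/4 = -1 - c/4 - t/4)
s = 5378807/4760698 (s = 6772*(1/18328) + 5530*(1/7273) = 1693/4582 + 790/1039 = 5378807/4760698 ≈ 1.1298)
(s + 40467)*(J(5*5, 208) + 34085) = (5378807/4760698 + 40467)*((-1 - 5*5/4 - ¼*208) + 34085) = 192656544773*((-1 - ¼*25 - 52) + 34085)/4760698 = 192656544773*((-1 - 25/4 - 52) + 34085)/4760698 = 192656544773*(-237/4 + 34085)/4760698 = (192656544773/4760698)*(136103/4) = 26221133713239619/19042792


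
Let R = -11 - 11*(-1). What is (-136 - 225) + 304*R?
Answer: -361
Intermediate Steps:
R = 0 (R = -11 + 11 = 0)
(-136 - 225) + 304*R = (-136 - 225) + 304*0 = -361 + 0 = -361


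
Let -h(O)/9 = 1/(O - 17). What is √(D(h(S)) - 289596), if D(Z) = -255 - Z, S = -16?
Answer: 2*I*√8768001/11 ≈ 538.38*I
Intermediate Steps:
h(O) = -9/(-17 + O) (h(O) = -9/(O - 17) = -9/(-17 + O))
√(D(h(S)) - 289596) = √((-255 - (-9)/(-17 - 16)) - 289596) = √((-255 - (-9)/(-33)) - 289596) = √((-255 - (-9)*(-1)/33) - 289596) = √((-255 - 1*3/11) - 289596) = √((-255 - 3/11) - 289596) = √(-2808/11 - 289596) = √(-3188364/11) = 2*I*√8768001/11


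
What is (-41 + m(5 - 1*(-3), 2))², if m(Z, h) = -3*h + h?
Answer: 2025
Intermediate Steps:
m(Z, h) = -2*h
(-41 + m(5 - 1*(-3), 2))² = (-41 - 2*2)² = (-41 - 4)² = (-45)² = 2025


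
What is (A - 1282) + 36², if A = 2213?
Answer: 2227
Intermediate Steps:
(A - 1282) + 36² = (2213 - 1282) + 36² = 931 + 1296 = 2227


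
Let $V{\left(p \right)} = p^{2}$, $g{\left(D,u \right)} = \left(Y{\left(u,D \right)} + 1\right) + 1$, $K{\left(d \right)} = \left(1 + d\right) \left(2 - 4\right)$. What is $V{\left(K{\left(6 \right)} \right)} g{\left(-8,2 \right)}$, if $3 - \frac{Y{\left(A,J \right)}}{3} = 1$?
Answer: $1568$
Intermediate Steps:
$K{\left(d \right)} = -2 - 2 d$ ($K{\left(d \right)} = \left(1 + d\right) \left(-2\right) = -2 - 2 d$)
$Y{\left(A,J \right)} = 6$ ($Y{\left(A,J \right)} = 9 - 3 = 6$)
$g{\left(D,u \right)} = 8$ ($g{\left(D,u \right)} = \left(6 + 1\right) + 1 = 7 + 1 = 8$)
$V{\left(K{\left(6 \right)} \right)} g{\left(-8,2 \right)} = \left(-2 - 12\right)^{2} \cdot 8 = \left(-14\right)^{2} \cdot 8 = 196 \cdot 8 = 1568$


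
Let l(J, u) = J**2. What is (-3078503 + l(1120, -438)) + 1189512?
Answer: -634591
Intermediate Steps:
(-3078503 + l(1120, -438)) + 1189512 = (-3078503 + 1120**2) + 1189512 = (-3078503 + 1254400) + 1189512 = -1824103 + 1189512 = -634591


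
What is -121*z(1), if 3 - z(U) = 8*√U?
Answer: 605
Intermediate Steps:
z(U) = 3 - 8*√U
-121*z(1) = -121*(3 - 8*√1) = -121*(3 - 8*1) = -121*(3 - 8) = -121*(-5) = 605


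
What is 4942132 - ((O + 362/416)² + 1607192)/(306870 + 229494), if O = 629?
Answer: 114683332253747815/23205252096 ≈ 4.9421e+6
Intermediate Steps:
4942132 - ((O + 362/416)² + 1607192)/(306870 + 229494) = 4942132 - ((629 + 362/416)² + 1607192)/(306870 + 229494) = 4942132 - ((629 + 362*(1/416))² + 1607192)/536364 = 4942132 - ((629 + 181/208)² + 1607192)/536364 = 4942132 - ((131013/208)² + 1607192)/536364 = 4942132 - (17164406169/43264 + 1607192)/536364 = 4942132 - 86697960857/(43264*536364) = 4942132 - 1*86697960857/23205252096 = 4942132 - 86697960857/23205252096 = 114683332253747815/23205252096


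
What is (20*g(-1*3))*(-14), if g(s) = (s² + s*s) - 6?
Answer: -3360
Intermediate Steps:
g(s) = -6 + 2*s² (g(s) = (s² + s²) - 6 = 2*s² - 6 = -6 + 2*s²)
(20*g(-1*3))*(-14) = (20*(-6 + 2*(-1*3)²))*(-14) = (20*(-6 + 2*(-3)²))*(-14) = (20*(-6 + 2*9))*(-14) = (20*(-6 + 18))*(-14) = (20*12)*(-14) = 240*(-14) = -3360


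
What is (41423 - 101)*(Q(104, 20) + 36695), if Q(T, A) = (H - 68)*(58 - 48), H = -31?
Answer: 1475402010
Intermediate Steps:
Q(T, A) = -990 (Q(T, A) = (-31 - 68)*(58 - 48) = -99*10 = -990)
(41423 - 101)*(Q(104, 20) + 36695) = (41423 - 101)*(-990 + 36695) = 41322*35705 = 1475402010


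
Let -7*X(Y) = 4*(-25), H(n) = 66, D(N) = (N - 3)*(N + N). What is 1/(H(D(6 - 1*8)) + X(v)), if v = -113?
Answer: 7/562 ≈ 0.012456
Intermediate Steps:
D(N) = 2*N*(-3 + N) (D(N) = (-3 + N)*(2*N) = 2*N*(-3 + N))
X(Y) = 100/7 (X(Y) = -4*(-25)/7 = -⅐*(-100) = 100/7)
1/(H(D(6 - 1*8)) + X(v)) = 1/(66 + 100/7) = 1/(562/7) = 7/562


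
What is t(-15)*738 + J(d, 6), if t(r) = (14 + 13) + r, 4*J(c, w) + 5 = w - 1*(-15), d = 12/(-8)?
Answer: 8860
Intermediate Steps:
d = -3/2 (d = 12*(-⅛) = -3/2 ≈ -1.5000)
J(c, w) = 5/2 + w/4 (J(c, w) = -5/4 + (w - 1*(-15))/4 = -5/4 + (w + 15)/4 = -5/4 + (15 + w)/4 = -5/4 + (15/4 + w/4) = 5/2 + w/4)
t(r) = 27 + r
t(-15)*738 + J(d, 6) = (27 - 15)*738 + (5/2 + (¼)*6) = 12*738 + (5/2 + 3/2) = 8856 + 4 = 8860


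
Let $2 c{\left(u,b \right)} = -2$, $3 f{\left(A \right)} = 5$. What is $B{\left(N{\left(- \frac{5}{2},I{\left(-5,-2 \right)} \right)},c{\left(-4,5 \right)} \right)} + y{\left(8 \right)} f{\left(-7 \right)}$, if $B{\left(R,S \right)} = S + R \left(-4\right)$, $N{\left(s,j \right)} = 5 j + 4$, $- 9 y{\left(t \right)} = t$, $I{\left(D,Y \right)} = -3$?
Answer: $\frac{1121}{27} \approx 41.518$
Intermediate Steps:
$y{\left(t \right)} = - \frac{t}{9}$
$f{\left(A \right)} = \frac{5}{3}$ ($f{\left(A \right)} = \frac{1}{3} \cdot 5 = \frac{5}{3}$)
$c{\left(u,b \right)} = -1$ ($c{\left(u,b \right)} = \frac{1}{2} \left(-2\right) = -1$)
$N{\left(s,j \right)} = 4 + 5 j$
$B{\left(R,S \right)} = S - 4 R$
$B{\left(N{\left(- \frac{5}{2},I{\left(-5,-2 \right)} \right)},c{\left(-4,5 \right)} \right)} + y{\left(8 \right)} f{\left(-7 \right)} = \left(-1 - 4 \left(4 + 5 \left(-3\right)\right)\right) + \left(- \frac{1}{9}\right) 8 \cdot \frac{5}{3} = \left(-1 - 4 \left(4 - 15\right)\right) - \frac{40}{27} = \left(-1 - -44\right) - \frac{40}{27} = \left(-1 + 44\right) - \frac{40}{27} = 43 - \frac{40}{27} = \frac{1121}{27}$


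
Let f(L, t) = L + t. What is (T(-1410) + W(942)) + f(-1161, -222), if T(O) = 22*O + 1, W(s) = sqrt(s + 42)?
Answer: -32402 + 2*sqrt(246) ≈ -32371.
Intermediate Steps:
W(s) = sqrt(42 + s)
T(O) = 1 + 22*O
(T(-1410) + W(942)) + f(-1161, -222) = ((1 + 22*(-1410)) + sqrt(42 + 942)) + (-1161 - 222) = ((1 - 31020) + sqrt(984)) - 1383 = (-31019 + 2*sqrt(246)) - 1383 = -32402 + 2*sqrt(246)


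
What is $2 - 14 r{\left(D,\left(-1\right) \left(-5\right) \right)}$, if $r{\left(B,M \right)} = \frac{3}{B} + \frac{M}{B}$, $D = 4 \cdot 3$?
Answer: $- \frac{22}{3} \approx -7.3333$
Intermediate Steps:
$D = 12$
$2 - 14 r{\left(D,\left(-1\right) \left(-5\right) \right)} = 2 - 14 \frac{3 - -5}{12} = 2 - 14 \frac{3 + 5}{12} = 2 - 14 \cdot \frac{1}{12} \cdot 8 = 2 - \frac{28}{3} = - \frac{22}{3}$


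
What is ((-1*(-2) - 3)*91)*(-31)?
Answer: 2821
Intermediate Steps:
((-1*(-2) - 3)*91)*(-31) = ((2 - 3)*91)*(-31) = -1*91*(-31) = -91*(-31) = 2821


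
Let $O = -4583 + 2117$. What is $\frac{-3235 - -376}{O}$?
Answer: $\frac{953}{822} \approx 1.1594$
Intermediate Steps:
$O = -2466$
$\frac{-3235 - -376}{O} = \frac{-3235 - -376}{-2466} = \left(-3235 + 376\right) \left(- \frac{1}{2466}\right) = \left(-2859\right) \left(- \frac{1}{2466}\right) = \frac{953}{822}$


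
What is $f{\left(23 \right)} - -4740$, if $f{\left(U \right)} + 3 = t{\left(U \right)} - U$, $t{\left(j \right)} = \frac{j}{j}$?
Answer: $4715$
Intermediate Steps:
$t{\left(j \right)} = 1$
$f{\left(U \right)} = -2 - U$ ($f{\left(U \right)} = -3 - \left(-1 + U\right) = -2 - U$)
$f{\left(23 \right)} - -4740 = \left(-2 - 23\right) - -4740 = \left(-2 - 23\right) + 4740 = -25 + 4740 = 4715$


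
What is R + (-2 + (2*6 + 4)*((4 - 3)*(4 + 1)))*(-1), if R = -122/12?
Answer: -529/6 ≈ -88.167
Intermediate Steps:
R = -61/6 (R = -122*1/12 = -61/6 ≈ -10.167)
R + (-2 + (2*6 + 4)*((4 - 3)*(4 + 1)))*(-1) = -61/6 + (-2 + (2*6 + 4)*((4 - 3)*(4 + 1)))*(-1) = -61/6 + (-2 + (12 + 4)*(1*5))*(-1) = -61/6 + (-2 + 16*5)*(-1) = -61/6 + (-2 + 80)*(-1) = -61/6 + 78*(-1) = -61/6 - 78 = -529/6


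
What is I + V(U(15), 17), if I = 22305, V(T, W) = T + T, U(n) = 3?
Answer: 22311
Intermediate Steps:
V(T, W) = 2*T
I + V(U(15), 17) = 22305 + 2*3 = 22305 + 6 = 22311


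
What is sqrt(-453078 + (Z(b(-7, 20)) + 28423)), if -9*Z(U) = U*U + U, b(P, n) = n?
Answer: I*sqrt(3822315)/3 ≈ 651.69*I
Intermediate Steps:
Z(U) = -U/9 - U**2/9 (Z(U) = -(U*U + U)/9 = -(U**2 + U)/9 = -(U + U**2)/9 = -U/9 - U**2/9)
sqrt(-453078 + (Z(b(-7, 20)) + 28423)) = sqrt(-453078 + (-1/9*20*(1 + 20) + 28423)) = sqrt(-453078 + (-1/9*20*21 + 28423)) = sqrt(-453078 + (-140/3 + 28423)) = sqrt(-453078 + 85129/3) = sqrt(-1274105/3) = I*sqrt(3822315)/3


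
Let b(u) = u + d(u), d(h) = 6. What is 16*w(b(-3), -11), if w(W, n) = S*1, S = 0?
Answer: 0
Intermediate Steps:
b(u) = 6 + u (b(u) = u + 6 = 6 + u)
w(W, n) = 0 (w(W, n) = 0*1 = 0)
16*w(b(-3), -11) = 16*0 = 0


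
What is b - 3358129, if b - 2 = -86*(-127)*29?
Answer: -3041389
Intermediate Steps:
b = 316740 (b = 2 - 86*(-127)*29 = 2 + 10922*29 = 2 + 316738 = 316740)
b - 3358129 = 316740 - 3358129 = -3041389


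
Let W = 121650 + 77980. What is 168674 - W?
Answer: -30956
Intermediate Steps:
W = 199630
168674 - W = 168674 - 1*199630 = 168674 - 199630 = -30956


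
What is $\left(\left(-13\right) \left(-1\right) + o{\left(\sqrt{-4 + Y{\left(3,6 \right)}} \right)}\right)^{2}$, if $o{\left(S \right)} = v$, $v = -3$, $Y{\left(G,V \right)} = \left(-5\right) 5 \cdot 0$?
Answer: $100$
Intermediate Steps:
$Y{\left(G,V \right)} = 0$ ($Y{\left(G,V \right)} = \left(-25\right) 0 = 0$)
$o{\left(S \right)} = -3$
$\left(\left(-13\right) \left(-1\right) + o{\left(\sqrt{-4 + Y{\left(3,6 \right)}} \right)}\right)^{2} = \left(\left(-13\right) \left(-1\right) - 3\right)^{2} = \left(13 - 3\right)^{2} = 10^{2} = 100$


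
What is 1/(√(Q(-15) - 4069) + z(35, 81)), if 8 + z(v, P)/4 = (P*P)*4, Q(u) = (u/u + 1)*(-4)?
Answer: 104944/11013247213 - 3*I*√453/11013247213 ≈ 9.5289e-6 - 5.7977e-9*I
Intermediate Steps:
Q(u) = -8 (Q(u) = (1 + 1)*(-4) = 2*(-4) = -8)
z(v, P) = -32 + 16*P² (z(v, P) = -32 + 4*((P*P)*4) = -32 + 4*(P²*4) = -32 + 4*(4*P²) = -32 + 16*P²)
1/(√(Q(-15) - 4069) + z(35, 81)) = 1/(√(-8 - 4069) + (-32 + 16*81²)) = 1/(√(-4077) + (-32 + 16*6561)) = 1/(3*I*√453 + (-32 + 104976)) = 1/(3*I*√453 + 104944) = 1/(104944 + 3*I*√453)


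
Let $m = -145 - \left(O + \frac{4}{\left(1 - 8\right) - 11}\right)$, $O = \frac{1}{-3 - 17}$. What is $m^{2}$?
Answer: $\frac{678654601}{32400} \approx 20946.0$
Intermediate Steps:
$O = - \frac{1}{20}$ ($O = \frac{1}{-20} = - \frac{1}{20} \approx -0.05$)
$m = - \frac{26051}{180}$ ($m = -145 - \left(- \frac{1}{20} + \frac{4}{\left(1 - 8\right) - 11}\right) = -145 - \left(- \frac{1}{20} + \frac{4}{-7 - 11}\right) = -145 - \left(- \frac{1}{20} + \frac{4}{-18}\right) = -145 - \left(- \frac{1}{20} + 4 \left(- \frac{1}{18}\right)\right) = -145 - \left(- \frac{1}{20} - \frac{2}{9}\right) = -145 - - \frac{49}{180} = -145 + \frac{49}{180} = - \frac{26051}{180} \approx -144.73$)
$m^{2} = \left(- \frac{26051}{180}\right)^{2} = \frac{678654601}{32400}$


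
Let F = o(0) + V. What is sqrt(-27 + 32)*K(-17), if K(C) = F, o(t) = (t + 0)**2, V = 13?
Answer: 13*sqrt(5) ≈ 29.069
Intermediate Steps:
o(t) = t**2
F = 13 (F = 0**2 + 13 = 0 + 13 = 13)
K(C) = 13
sqrt(-27 + 32)*K(-17) = sqrt(-27 + 32)*13 = sqrt(5)*13 = 13*sqrt(5)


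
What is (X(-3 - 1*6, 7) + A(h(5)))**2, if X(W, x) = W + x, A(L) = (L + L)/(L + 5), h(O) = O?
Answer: 1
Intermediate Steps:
A(L) = 2*L/(5 + L) (A(L) = (2*L)/(5 + L) = 2*L/(5 + L))
(X(-3 - 1*6, 7) + A(h(5)))**2 = (((-3 - 1*6) + 7) + 2*5/(5 + 5))**2 = (((-3 - 6) + 7) + 2*5/10)**2 = ((-9 + 7) + 2*5*(1/10))**2 = (-2 + 1)**2 = (-1)**2 = 1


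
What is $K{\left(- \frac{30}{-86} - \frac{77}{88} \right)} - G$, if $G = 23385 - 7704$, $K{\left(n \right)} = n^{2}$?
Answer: $- \frac{1855594055}{118336} \approx -15681.0$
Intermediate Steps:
$G = 15681$ ($G = 23385 - 7704 = 15681$)
$K{\left(- \frac{30}{-86} - \frac{77}{88} \right)} - G = \left(- \frac{30}{-86} - \frac{77}{88}\right)^{2} - 15681 = \left(\left(-30\right) \left(- \frac{1}{86}\right) - \frac{7}{8}\right)^{2} - 15681 = \left(\frac{15}{43} - \frac{7}{8}\right)^{2} - 15681 = \left(- \frac{181}{344}\right)^{2} - 15681 = \frac{32761}{118336} - 15681 = - \frac{1855594055}{118336}$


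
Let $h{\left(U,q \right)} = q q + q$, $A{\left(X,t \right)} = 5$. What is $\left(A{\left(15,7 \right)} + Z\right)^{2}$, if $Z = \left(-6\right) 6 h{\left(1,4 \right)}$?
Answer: $511225$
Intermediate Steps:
$h{\left(U,q \right)} = q + q^{2}$ ($h{\left(U,q \right)} = q^{2} + q = q + q^{2}$)
$Z = -720$ ($Z = \left(-6\right) 6 \cdot 4 \left(1 + 4\right) = - 36 \cdot 4 \cdot 5 = \left(-36\right) 20 = -720$)
$\left(A{\left(15,7 \right)} + Z\right)^{2} = \left(5 - 720\right)^{2} = \left(-715\right)^{2} = 511225$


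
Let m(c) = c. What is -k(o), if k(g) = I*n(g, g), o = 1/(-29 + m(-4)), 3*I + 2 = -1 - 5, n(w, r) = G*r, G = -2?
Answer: 16/99 ≈ 0.16162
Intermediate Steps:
n(w, r) = -2*r
I = -8/3 (I = -⅔ + (-1 - 5)/3 = -⅔ + (⅓)*(-6) = -⅔ - 2 = -8/3 ≈ -2.6667)
o = -1/33 (o = 1/(-29 - 4) = 1/(-33) = -1/33 ≈ -0.030303)
k(g) = 16*g/3 (k(g) = -(-16)*g/3 = 16*g/3)
-k(o) = -16*(-1)/(3*33) = -1*(-16/99) = 16/99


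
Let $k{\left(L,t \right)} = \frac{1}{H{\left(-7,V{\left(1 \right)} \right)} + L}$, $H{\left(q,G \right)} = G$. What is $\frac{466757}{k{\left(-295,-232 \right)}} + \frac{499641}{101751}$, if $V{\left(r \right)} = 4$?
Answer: $- \frac{4606820009632}{33917} \approx -1.3583 \cdot 10^{8}$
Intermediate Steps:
$k{\left(L,t \right)} = \frac{1}{4 + L}$
$\frac{466757}{k{\left(-295,-232 \right)}} + \frac{499641}{101751} = \frac{466757}{\frac{1}{4 - 295}} + \frac{499641}{101751} = \frac{466757}{\frac{1}{-291}} + 499641 \cdot \frac{1}{101751} = \frac{466757}{- \frac{1}{291}} + \frac{166547}{33917} = 466757 \left(-291\right) + \frac{166547}{33917} = -135826287 + \frac{166547}{33917} = - \frac{4606820009632}{33917}$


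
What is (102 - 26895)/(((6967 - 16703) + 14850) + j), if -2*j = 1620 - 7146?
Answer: -26793/7877 ≈ -3.4014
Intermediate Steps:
j = 2763 (j = -(1620 - 7146)/2 = -½*(-5526) = 2763)
(102 - 26895)/(((6967 - 16703) + 14850) + j) = (102 - 26895)/(((6967 - 16703) + 14850) + 2763) = -26793/((-9736 + 14850) + 2763) = -26793/(5114 + 2763) = -26793/7877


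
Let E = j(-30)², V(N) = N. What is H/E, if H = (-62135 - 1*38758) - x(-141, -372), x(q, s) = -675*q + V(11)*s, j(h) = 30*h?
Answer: -7999/33750 ≈ -0.23701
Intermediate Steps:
x(q, s) = -675*q + 11*s
H = -191976 (H = (-62135 - 1*38758) - (-675*(-141) + 11*(-372)) = (-62135 - 38758) - (95175 - 4092) = -100893 - 1*91083 = -100893 - 91083 = -191976)
E = 810000 (E = (30*(-30))² = (-900)² = 810000)
H/E = -191976/810000 = -191976*1/810000 = -7999/33750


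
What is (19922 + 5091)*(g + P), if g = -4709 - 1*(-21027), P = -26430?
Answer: -252931456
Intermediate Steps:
g = 16318 (g = -4709 + 21027 = 16318)
(19922 + 5091)*(g + P) = (19922 + 5091)*(16318 - 26430) = 25013*(-10112) = -252931456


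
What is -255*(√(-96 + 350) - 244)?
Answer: 62220 - 255*√254 ≈ 58156.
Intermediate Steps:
-255*(√(-96 + 350) - 244) = -255*(√254 - 244) = -255*(-244 + √254) = 62220 - 255*√254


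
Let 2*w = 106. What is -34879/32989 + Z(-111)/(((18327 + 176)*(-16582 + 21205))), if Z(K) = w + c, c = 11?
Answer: -2983525540055/2821858243941 ≈ -1.0573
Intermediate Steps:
w = 53 (w = (½)*106 = 53)
Z(K) = 64 (Z(K) = 53 + 11 = 64)
-34879/32989 + Z(-111)/(((18327 + 176)*(-16582 + 21205))) = -34879/32989 + 64/(((18327 + 176)*(-16582 + 21205))) = -34879*1/32989 + 64/((18503*4623)) = -34879/32989 + 64/85539369 = -2983525540055/2821858243941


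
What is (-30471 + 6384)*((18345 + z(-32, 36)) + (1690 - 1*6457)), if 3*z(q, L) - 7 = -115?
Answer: -326186154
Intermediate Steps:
z(q, L) = -36 (z(q, L) = 7/3 + (⅓)*(-115) = 7/3 - 115/3 = -36)
(-30471 + 6384)*((18345 + z(-32, 36)) + (1690 - 1*6457)) = (-30471 + 6384)*((18345 - 36) + (1690 - 1*6457)) = -24087*(18309 + (1690 - 6457)) = -24087*(18309 - 4767) = -24087*13542 = -326186154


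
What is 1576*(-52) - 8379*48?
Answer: -484144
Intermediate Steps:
1576*(-52) - 8379*48 = -81952 - 1*402192 = -81952 - 402192 = -484144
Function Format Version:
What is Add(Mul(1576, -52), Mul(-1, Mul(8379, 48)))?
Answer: -484144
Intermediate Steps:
Add(Mul(1576, -52), Mul(-1, Mul(8379, 48))) = Add(-81952, Mul(-1, 402192)) = Add(-81952, -402192) = -484144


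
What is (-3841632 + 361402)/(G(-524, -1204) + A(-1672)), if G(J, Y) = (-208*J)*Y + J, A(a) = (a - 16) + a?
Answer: 1740115/65615126 ≈ 0.026520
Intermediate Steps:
A(a) = -16 + 2*a (A(a) = (-16 + a) + a = -16 + 2*a)
G(J, Y) = J - 208*J*Y (G(J, Y) = -208*J*Y + J = J - 208*J*Y)
(-3841632 + 361402)/(G(-524, -1204) + A(-1672)) = (-3841632 + 361402)/(-524*(1 - 208*(-1204)) + (-16 + 2*(-1672))) = -3480230/(-524*(1 + 250432) + (-16 - 3344)) = -3480230/(-524*250433 - 3360) = -3480230/(-131226892 - 3360) = -3480230/(-131230252) = -3480230*(-1/131230252) = 1740115/65615126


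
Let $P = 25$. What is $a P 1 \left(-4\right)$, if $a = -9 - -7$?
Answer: $200$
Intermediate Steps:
$a = -2$ ($a = -9 + 7 = -2$)
$a P 1 \left(-4\right) = \left(-2\right) 25 \cdot 1 \left(-4\right) = \left(-50\right) \left(-4\right) = 200$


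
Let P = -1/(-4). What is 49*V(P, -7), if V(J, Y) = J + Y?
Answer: -1323/4 ≈ -330.75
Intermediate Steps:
P = 1/4 (P = -1*(-1/4) = 1/4 ≈ 0.25000)
49*V(P, -7) = 49*(1/4 - 7) = 49*(-27/4) = -1323/4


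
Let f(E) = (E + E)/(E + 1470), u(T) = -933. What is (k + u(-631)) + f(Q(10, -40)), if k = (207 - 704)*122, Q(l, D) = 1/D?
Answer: -3620078035/58799 ≈ -61567.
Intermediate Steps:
f(E) = 2*E/(1470 + E) (f(E) = (2*E)/(1470 + E) = 2*E/(1470 + E))
k = -60634 (k = -497*122 = -60634)
(k + u(-631)) + f(Q(10, -40)) = (-60634 - 933) + 2/(-40*(1470 + 1/(-40))) = -61567 + 2*(-1/40)/(1470 - 1/40) = -61567 + 2*(-1/40)/(58799/40) = -61567 + 2*(-1/40)*(40/58799) = -61567 - 2/58799 = -3620078035/58799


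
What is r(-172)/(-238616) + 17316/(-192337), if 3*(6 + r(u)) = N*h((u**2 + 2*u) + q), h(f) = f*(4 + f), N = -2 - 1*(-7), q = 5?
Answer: -822625244065327/137684056776 ≈ -5974.7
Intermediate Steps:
N = 5 (N = -2 + 7 = 5)
r(u) = -6 + 5*(5 + u**2 + 2*u)*(9 + u**2 + 2*u)/3 (r(u) = -6 + (5*(((u**2 + 2*u) + 5)*(4 + ((u**2 + 2*u) + 5))))/3 = -6 + (5*((5 + u**2 + 2*u)*(4 + (5 + u**2 + 2*u))))/3 = -6 + (5*((5 + u**2 + 2*u)*(9 + u**2 + 2*u)))/3 = -6 + (5*(5 + u**2 + 2*u)*(9 + u**2 + 2*u))/3 = -6 + 5*(5 + u**2 + 2*u)*(9 + u**2 + 2*u)/3)
r(-172)/(-238616) + 17316/(-192337) = (-6 + 5*(5 + (-172)**2 + 2*(-172))*(9 + (-172)**2 + 2*(-172))/3)/(-238616) + 17316/(-192337) = (-6 + 5*(5 + 29584 - 344)*(9 + 29584 - 344)/3)*(-1/238616) + 17316*(-1/192337) = (-6 + (5/3)*29245*29249)*(-1/238616) - 17316/192337 = (-6 + 4276935025/3)*(-1/238616) - 17316/192337 = (4276935007/3)*(-1/238616) - 17316/192337 = -4276935007/715848 - 17316/192337 = -822625244065327/137684056776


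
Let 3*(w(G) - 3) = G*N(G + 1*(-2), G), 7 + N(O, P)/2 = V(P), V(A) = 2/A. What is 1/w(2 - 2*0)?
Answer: -1/5 ≈ -0.20000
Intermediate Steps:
N(O, P) = -14 + 4/P (N(O, P) = -14 + 2*(2/P) = -14 + 4/P)
w(G) = 3 + G*(-14 + 4/G)/3 (w(G) = 3 + (G*(-14 + 4/G))/3 = 3 + G*(-14 + 4/G)/3)
1/w(2 - 2*0) = 1/(13/3 - 14*(2 - 2*0)/3) = 1/(13/3 - 14*(2 + 0)/3) = 1/(13/3 - 14/3*2) = 1/(13/3 - 28/3) = 1/(-5) = -1/5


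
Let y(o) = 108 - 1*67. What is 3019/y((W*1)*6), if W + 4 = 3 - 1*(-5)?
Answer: 3019/41 ≈ 73.634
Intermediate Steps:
W = 4 (W = -4 + (3 - 1*(-5)) = -4 + (3 + 5) = -4 + 8 = 4)
y(o) = 41 (y(o) = 108 - 67 = 41)
3019/y((W*1)*6) = 3019/41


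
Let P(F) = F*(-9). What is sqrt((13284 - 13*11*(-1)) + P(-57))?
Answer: 2*sqrt(3485) ≈ 118.07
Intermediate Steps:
P(F) = -9*F
sqrt((13284 - 13*11*(-1)) + P(-57)) = sqrt((13284 - 13*11*(-1)) - 9*(-57)) = sqrt((13284 - 143*(-1)) + 513) = sqrt((13284 - 1*(-143)) + 513) = sqrt((13284 + 143) + 513) = sqrt(13427 + 513) = sqrt(13940) = 2*sqrt(3485)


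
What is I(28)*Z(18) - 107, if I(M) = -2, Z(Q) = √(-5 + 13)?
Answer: -107 - 4*√2 ≈ -112.66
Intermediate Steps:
Z(Q) = 2*√2 (Z(Q) = √8 = 2*√2)
I(28)*Z(18) - 107 = -4*√2 - 107 = -107 - 4*√2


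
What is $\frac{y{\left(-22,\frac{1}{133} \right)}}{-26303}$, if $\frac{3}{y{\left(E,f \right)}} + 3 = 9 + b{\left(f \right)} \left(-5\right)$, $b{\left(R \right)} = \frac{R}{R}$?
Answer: $- \frac{3}{26303} \approx -0.00011406$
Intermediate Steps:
$b{\left(R \right)} = 1$
$y{\left(E,f \right)} = 3$ ($y{\left(E,f \right)} = \frac{3}{-3 + \left(9 + 1 \left(-5\right)\right)} = \frac{3}{-3 + \left(9 - 5\right)} = \frac{3}{-3 + 4} = \frac{3}{1} = 3 \cdot 1 = 3$)
$\frac{y{\left(-22,\frac{1}{133} \right)}}{-26303} = \frac{3}{-26303} = 3 \left(- \frac{1}{26303}\right) = - \frac{3}{26303}$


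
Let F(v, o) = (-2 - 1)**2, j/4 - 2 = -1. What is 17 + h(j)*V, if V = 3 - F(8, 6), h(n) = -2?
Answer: 29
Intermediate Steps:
j = 4 (j = 8 + 4*(-1) = 8 - 4 = 4)
F(v, o) = 9 (F(v, o) = (-3)**2 = 9)
V = -6 (V = 3 - 1*9 = 3 - 9 = -6)
17 + h(j)*V = 17 - 2*(-6) = 17 + 12 = 29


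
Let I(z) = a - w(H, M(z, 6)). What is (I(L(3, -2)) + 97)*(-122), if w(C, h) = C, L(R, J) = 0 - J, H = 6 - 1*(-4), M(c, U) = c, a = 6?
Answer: -11346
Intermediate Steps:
H = 10 (H = 6 + 4 = 10)
L(R, J) = -J
I(z) = -4 (I(z) = 6 - 1*10 = 6 - 10 = -4)
(I(L(3, -2)) + 97)*(-122) = (-4 + 97)*(-122) = 93*(-122) = -11346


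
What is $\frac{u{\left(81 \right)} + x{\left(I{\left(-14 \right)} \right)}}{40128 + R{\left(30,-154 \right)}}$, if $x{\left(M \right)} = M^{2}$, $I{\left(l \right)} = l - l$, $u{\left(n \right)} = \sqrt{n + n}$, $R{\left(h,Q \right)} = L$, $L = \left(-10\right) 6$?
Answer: $\frac{\sqrt{2}}{4452} \approx 0.00031766$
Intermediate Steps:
$L = -60$
$R{\left(h,Q \right)} = -60$
$u{\left(n \right)} = \sqrt{2} \sqrt{n}$ ($u{\left(n \right)} = \sqrt{2 n} = \sqrt{2} \sqrt{n}$)
$I{\left(l \right)} = 0$
$\frac{u{\left(81 \right)} + x{\left(I{\left(-14 \right)} \right)}}{40128 + R{\left(30,-154 \right)}} = \frac{\sqrt{2} \sqrt{81} + 0^{2}}{40128 - 60} = \frac{\sqrt{2} \cdot 9 + 0}{40068} = \left(9 \sqrt{2} + 0\right) \frac{1}{40068} = 9 \sqrt{2} \cdot \frac{1}{40068} = \frac{\sqrt{2}}{4452}$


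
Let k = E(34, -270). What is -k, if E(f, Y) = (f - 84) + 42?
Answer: 8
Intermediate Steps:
E(f, Y) = -42 + f (E(f, Y) = (-84 + f) + 42 = -42 + f)
k = -8 (k = -42 + 34 = -8)
-k = -1*(-8) = 8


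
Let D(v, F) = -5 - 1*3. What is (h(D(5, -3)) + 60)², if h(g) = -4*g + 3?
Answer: 9025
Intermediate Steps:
D(v, F) = -8 (D(v, F) = -5 - 3 = -8)
h(g) = 3 - 4*g
(h(D(5, -3)) + 60)² = ((3 - 4*(-8)) + 60)² = ((3 + 32) + 60)² = (35 + 60)² = 95² = 9025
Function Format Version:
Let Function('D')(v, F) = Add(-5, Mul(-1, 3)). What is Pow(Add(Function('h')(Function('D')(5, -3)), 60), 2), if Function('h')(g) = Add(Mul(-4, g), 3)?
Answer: 9025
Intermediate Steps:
Function('D')(v, F) = -8 (Function('D')(v, F) = Add(-5, -3) = -8)
Function('h')(g) = Add(3, Mul(-4, g))
Pow(Add(Function('h')(Function('D')(5, -3)), 60), 2) = Pow(Add(Add(3, Mul(-4, -8)), 60), 2) = Pow(Add(Add(3, 32), 60), 2) = Pow(Add(35, 60), 2) = Pow(95, 2) = 9025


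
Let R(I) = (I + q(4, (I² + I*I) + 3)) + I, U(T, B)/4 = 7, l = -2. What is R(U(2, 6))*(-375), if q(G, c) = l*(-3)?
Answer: -23250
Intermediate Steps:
U(T, B) = 28 (U(T, B) = 4*7 = 28)
q(G, c) = 6 (q(G, c) = -2*(-3) = 6)
R(I) = 6 + 2*I (R(I) = (I + 6) + I = (6 + I) + I = 6 + 2*I)
R(U(2, 6))*(-375) = (6 + 2*28)*(-375) = (6 + 56)*(-375) = 62*(-375) = -23250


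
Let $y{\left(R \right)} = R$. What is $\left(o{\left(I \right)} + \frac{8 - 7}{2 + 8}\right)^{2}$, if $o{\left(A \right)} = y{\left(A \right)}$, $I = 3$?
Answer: $\frac{961}{100} \approx 9.61$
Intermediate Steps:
$o{\left(A \right)} = A$
$\left(o{\left(I \right)} + \frac{8 - 7}{2 + 8}\right)^{2} = \left(3 + \frac{8 - 7}{2 + 8}\right)^{2} = \left(3 + 1 \cdot \frac{1}{10}\right)^{2} = \left(3 + \frac{1}{10}\right)^{2} = \left(\frac{31}{10}\right)^{2} = \frac{961}{100}$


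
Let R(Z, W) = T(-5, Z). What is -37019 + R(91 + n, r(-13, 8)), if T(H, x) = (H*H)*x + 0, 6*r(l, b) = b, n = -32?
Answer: -35544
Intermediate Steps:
r(l, b) = b/6
T(H, x) = x*H² (T(H, x) = H²*x + 0 = x*H² + 0 = x*H²)
R(Z, W) = 25*Z (R(Z, W) = Z*(-5)² = Z*25 = 25*Z)
-37019 + R(91 + n, r(-13, 8)) = -37019 + 25*(91 - 32) = -37019 + 25*59 = -37019 + 1475 = -35544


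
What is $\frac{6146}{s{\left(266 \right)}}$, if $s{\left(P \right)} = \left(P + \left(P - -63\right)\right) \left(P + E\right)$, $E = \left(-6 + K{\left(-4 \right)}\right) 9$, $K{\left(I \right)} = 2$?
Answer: $\frac{439}{9775} \approx 0.04491$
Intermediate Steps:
$E = -36$ ($E = \left(-6 + 2\right) 9 = \left(-4\right) 9 = -36$)
$s{\left(P \right)} = \left(-36 + P\right) \left(63 + 2 P\right)$ ($s{\left(P \right)} = \left(P + \left(P - -63\right)\right) \left(P - 36\right) = \left(P + \left(P + 63\right)\right) \left(-36 + P\right) = \left(P + \left(63 + P\right)\right) \left(-36 + P\right) = \left(63 + 2 P\right) \left(-36 + P\right) = \left(-36 + P\right) \left(63 + 2 P\right)$)
$\frac{6146}{s{\left(266 \right)}} = \frac{6146}{-2268 - 2394 + 2 \cdot 266^{2}} = \frac{6146}{-2268 - 2394 + 2 \cdot 70756} = \frac{6146}{-2268 - 2394 + 141512} = \frac{6146}{136850} = 6146 \cdot \frac{1}{136850} = \frac{439}{9775}$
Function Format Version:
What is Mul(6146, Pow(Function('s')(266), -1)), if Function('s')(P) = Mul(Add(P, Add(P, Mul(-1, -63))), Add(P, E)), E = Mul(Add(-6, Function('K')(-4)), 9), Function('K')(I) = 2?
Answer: Rational(439, 9775) ≈ 0.044910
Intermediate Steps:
E = -36 (E = Mul(Add(-6, 2), 9) = Mul(-4, 9) = -36)
Function('s')(P) = Mul(Add(-36, P), Add(63, Mul(2, P))) (Function('s')(P) = Mul(Add(P, Add(P, Mul(-1, -63))), Add(P, -36)) = Mul(Add(P, Add(P, 63)), Add(-36, P)) = Mul(Add(P, Add(63, P)), Add(-36, P)) = Mul(Add(63, Mul(2, P)), Add(-36, P)) = Mul(Add(-36, P), Add(63, Mul(2, P))))
Mul(6146, Pow(Function('s')(266), -1)) = Mul(6146, Pow(Add(-2268, Mul(-9, 266), Mul(2, Pow(266, 2))), -1)) = Mul(6146, Pow(Add(-2268, -2394, Mul(2, 70756)), -1)) = Mul(6146, Pow(Add(-2268, -2394, 141512), -1)) = Mul(6146, Pow(136850, -1)) = Mul(6146, Rational(1, 136850)) = Rational(439, 9775)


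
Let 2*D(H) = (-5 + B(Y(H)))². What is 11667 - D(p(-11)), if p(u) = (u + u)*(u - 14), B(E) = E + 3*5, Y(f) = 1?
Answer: 23213/2 ≈ 11607.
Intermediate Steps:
B(E) = 15 + E (B(E) = E + 15 = 15 + E)
p(u) = 2*u*(-14 + u) (p(u) = (2*u)*(-14 + u) = 2*u*(-14 + u))
D(H) = 121/2 (D(H) = (-5 + (15 + 1))²/2 = (-5 + 16)²/2 = (½)*11² = (½)*121 = 121/2)
11667 - D(p(-11)) = 11667 - 1*121/2 = 11667 - 121/2 = 23213/2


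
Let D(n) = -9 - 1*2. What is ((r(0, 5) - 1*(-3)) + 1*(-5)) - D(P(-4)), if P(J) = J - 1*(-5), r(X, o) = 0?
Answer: 9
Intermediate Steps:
P(J) = 5 + J (P(J) = J + 5 = 5 + J)
D(n) = -11 (D(n) = -9 - 2 = -11)
((r(0, 5) - 1*(-3)) + 1*(-5)) - D(P(-4)) = ((0 - 1*(-3)) + 1*(-5)) - 1*(-11) = ((0 + 3) - 5) + 11 = (3 - 5) + 11 = -2 + 11 = 9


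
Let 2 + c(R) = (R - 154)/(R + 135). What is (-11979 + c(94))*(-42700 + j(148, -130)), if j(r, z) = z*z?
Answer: 70787692200/229 ≈ 3.0912e+8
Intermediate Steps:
j(r, z) = z**2
c(R) = -2 + (-154 + R)/(135 + R) (c(R) = -2 + (R - 154)/(R + 135) = -2 + (-154 + R)/(135 + R))
(-11979 + c(94))*(-42700 + j(148, -130)) = (-11979 + (-424 - 1*94)/(135 + 94))*(-42700 + (-130)**2) = (-11979 + (-424 - 94)/229)*(-42700 + 16900) = (-11979 + (1/229)*(-518))*(-25800) = (-11979 - 518/229)*(-25800) = -2743709/229*(-25800) = 70787692200/229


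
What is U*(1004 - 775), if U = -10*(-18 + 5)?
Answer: 29770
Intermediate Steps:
U = 130 (U = -10*(-13) = 130)
U*(1004 - 775) = 130*(1004 - 775) = 130*229 = 29770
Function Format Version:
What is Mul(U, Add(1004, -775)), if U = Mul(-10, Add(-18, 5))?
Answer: 29770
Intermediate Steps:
U = 130 (U = Mul(-10, -13) = 130)
Mul(U, Add(1004, -775)) = Mul(130, Add(1004, -775)) = Mul(130, 229) = 29770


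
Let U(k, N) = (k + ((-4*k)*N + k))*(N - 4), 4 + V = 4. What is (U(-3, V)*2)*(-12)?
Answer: -576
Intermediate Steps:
V = 0 (V = -4 + 4 = 0)
U(k, N) = (-4 + N)*(2*k - 4*N*k) (U(k, N) = (k + (-4*N*k + k))*(-4 + N) = (k + (k - 4*N*k))*(-4 + N) = (2*k - 4*N*k)*(-4 + N) = (-4 + N)*(2*k - 4*N*k))
(U(-3, V)*2)*(-12) = ((2*(-3)*(-4 - 2*0² + 9*0))*2)*(-12) = ((2*(-3)*(-4 - 2*0 + 0))*2)*(-12) = ((2*(-3)*(-4 + 0 + 0))*2)*(-12) = ((2*(-3)*(-4))*2)*(-12) = (24*2)*(-12) = 48*(-12) = -576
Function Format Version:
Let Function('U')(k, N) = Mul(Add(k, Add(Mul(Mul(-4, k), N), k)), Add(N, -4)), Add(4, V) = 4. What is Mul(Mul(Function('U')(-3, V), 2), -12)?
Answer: -576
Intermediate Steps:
V = 0 (V = Add(-4, 4) = 0)
Function('U')(k, N) = Mul(Add(-4, N), Add(Mul(2, k), Mul(-4, N, k))) (Function('U')(k, N) = Mul(Add(k, Add(Mul(-4, N, k), k)), Add(-4, N)) = Mul(Add(k, Add(k, Mul(-4, N, k))), Add(-4, N)) = Mul(Add(Mul(2, k), Mul(-4, N, k)), Add(-4, N)) = Mul(Add(-4, N), Add(Mul(2, k), Mul(-4, N, k))))
Mul(Mul(Function('U')(-3, V), 2), -12) = Mul(Mul(Mul(2, -3, Add(-4, Mul(-2, Pow(0, 2)), Mul(9, 0))), 2), -12) = Mul(Mul(Mul(2, -3, Add(-4, Mul(-2, 0), 0)), 2), -12) = Mul(Mul(Mul(2, -3, Add(-4, 0, 0)), 2), -12) = Mul(Mul(Mul(2, -3, -4), 2), -12) = Mul(Mul(24, 2), -12) = Mul(48, -12) = -576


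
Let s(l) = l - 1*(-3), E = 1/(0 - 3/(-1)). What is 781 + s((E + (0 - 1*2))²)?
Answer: 7081/9 ≈ 786.78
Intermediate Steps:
E = ⅓ (E = 1/(0 - 3*(-1)) = 1/(0 + 3) = 1/3 = ⅓ ≈ 0.33333)
s(l) = 3 + l (s(l) = l + 3 = 3 + l)
781 + s((E + (0 - 1*2))²) = 781 + (3 + (⅓ + (0 - 1*2))²) = 781 + (3 + (⅓ + (0 - 2))²) = 781 + (3 + (⅓ - 2)²) = 781 + (3 + (-5/3)²) = 781 + (3 + 25/9) = 781 + 52/9 = 7081/9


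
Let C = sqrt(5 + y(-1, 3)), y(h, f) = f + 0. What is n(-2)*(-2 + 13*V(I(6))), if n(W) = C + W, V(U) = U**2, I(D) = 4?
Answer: -412 + 412*sqrt(2) ≈ 170.66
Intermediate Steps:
y(h, f) = f
C = 2*sqrt(2) (C = sqrt(5 + 3) = sqrt(8) = 2*sqrt(2) ≈ 2.8284)
n(W) = W + 2*sqrt(2) (n(W) = 2*sqrt(2) + W = W + 2*sqrt(2))
n(-2)*(-2 + 13*V(I(6))) = (-2 + 2*sqrt(2))*(-2 + 13*4**2) = (-2 + 2*sqrt(2))*(-2 + 13*16) = (-2 + 2*sqrt(2))*(-2 + 208) = (-2 + 2*sqrt(2))*206 = -412 + 412*sqrt(2)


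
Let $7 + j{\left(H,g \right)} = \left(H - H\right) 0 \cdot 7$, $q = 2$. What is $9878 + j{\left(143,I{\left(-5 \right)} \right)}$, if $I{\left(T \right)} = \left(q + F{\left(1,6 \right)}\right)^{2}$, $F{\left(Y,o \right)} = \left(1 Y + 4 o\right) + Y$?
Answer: $9871$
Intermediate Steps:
$F{\left(Y,o \right)} = 2 Y + 4 o$ ($F{\left(Y,o \right)} = \left(Y + 4 o\right) + Y = 2 Y + 4 o$)
$I{\left(T \right)} = 784$ ($I{\left(T \right)} = \left(2 + \left(2 \cdot 1 + 4 \cdot 6\right)\right)^{2} = \left(2 + \left(2 + 24\right)\right)^{2} = \left(2 + 26\right)^{2} = 28^{2} = 784$)
$j{\left(H,g \right)} = -7$ ($j{\left(H,g \right)} = -7 + \left(H - H\right) 0 \cdot 7 = -7 + 0 \cdot 0 \cdot 7 = -7 + 0 \cdot 7 = -7 + 0 = -7$)
$9878 + j{\left(143,I{\left(-5 \right)} \right)} = 9878 - 7 = 9871$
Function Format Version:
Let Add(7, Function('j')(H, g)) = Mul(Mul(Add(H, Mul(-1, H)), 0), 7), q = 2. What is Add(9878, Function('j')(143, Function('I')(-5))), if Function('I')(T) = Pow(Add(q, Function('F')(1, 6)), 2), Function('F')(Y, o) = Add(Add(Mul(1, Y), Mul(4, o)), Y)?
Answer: 9871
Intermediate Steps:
Function('F')(Y, o) = Add(Mul(2, Y), Mul(4, o)) (Function('F')(Y, o) = Add(Add(Y, Mul(4, o)), Y) = Add(Mul(2, Y), Mul(4, o)))
Function('I')(T) = 784 (Function('I')(T) = Pow(Add(2, Add(Mul(2, 1), Mul(4, 6))), 2) = Pow(Add(2, Add(2, 24)), 2) = Pow(Add(2, 26), 2) = Pow(28, 2) = 784)
Function('j')(H, g) = -7 (Function('j')(H, g) = Add(-7, Mul(Mul(Add(H, Mul(-1, H)), 0), 7)) = Add(-7, Mul(Mul(0, 0), 7)) = Add(-7, Mul(0, 7)) = Add(-7, 0) = -7)
Add(9878, Function('j')(143, Function('I')(-5))) = Add(9878, -7) = 9871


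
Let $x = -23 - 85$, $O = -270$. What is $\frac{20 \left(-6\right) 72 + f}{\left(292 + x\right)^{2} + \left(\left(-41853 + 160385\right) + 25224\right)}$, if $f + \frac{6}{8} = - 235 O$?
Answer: $\frac{73079}{236816} \approx 0.30859$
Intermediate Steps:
$f = \frac{253797}{4}$ ($f = - \frac{3}{4} - -63450 = - \frac{3}{4} + 63450 = \frac{253797}{4} \approx 63449.0$)
$x = -108$
$\frac{20 \left(-6\right) 72 + f}{\left(292 + x\right)^{2} + \left(\left(-41853 + 160385\right) + 25224\right)} = \frac{20 \left(-6\right) 72 + \frac{253797}{4}}{\left(292 - 108\right)^{2} + \left(\left(-41853 + 160385\right) + 25224\right)} = \frac{\left(-120\right) 72 + \frac{253797}{4}}{184^{2} + \left(118532 + 25224\right)} = \frac{-8640 + \frac{253797}{4}}{33856 + 143756} = \frac{219237}{4 \cdot 177612} = \frac{219237}{4} \cdot \frac{1}{177612} = \frac{73079}{236816}$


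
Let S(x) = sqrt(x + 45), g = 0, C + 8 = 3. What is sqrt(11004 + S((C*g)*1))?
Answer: sqrt(11004 + 3*sqrt(5)) ≈ 104.93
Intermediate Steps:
C = -5 (C = -8 + 3 = -5)
S(x) = sqrt(45 + x)
sqrt(11004 + S((C*g)*1)) = sqrt(11004 + sqrt(45 - 5*0*1)) = sqrt(11004 + sqrt(45 + 0*1)) = sqrt(11004 + sqrt(45 + 0)) = sqrt(11004 + sqrt(45)) = sqrt(11004 + 3*sqrt(5))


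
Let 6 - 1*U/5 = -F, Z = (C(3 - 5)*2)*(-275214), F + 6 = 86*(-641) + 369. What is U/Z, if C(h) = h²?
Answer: 273785/2201712 ≈ 0.12435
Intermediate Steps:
F = -54763 (F = -6 + (86*(-641) + 369) = -6 + (-55126 + 369) = -6 - 54757 = -54763)
Z = -2201712 (Z = ((3 - 5)²*2)*(-275214) = ((-2)²*2)*(-275214) = (4*2)*(-275214) = 8*(-275214) = -2201712)
U = -273785 (U = 30 - (-5)*(-54763) = 30 - 5*54763 = 30 - 273815 = -273785)
U/Z = -273785/(-2201712) = -273785*(-1/2201712) = 273785/2201712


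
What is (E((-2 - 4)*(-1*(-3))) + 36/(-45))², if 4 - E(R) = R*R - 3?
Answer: 2524921/25 ≈ 1.0100e+5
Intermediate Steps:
E(R) = 7 - R² (E(R) = 4 - (R*R - 3) = 4 - (R² - 3) = 4 - (-3 + R²) = 4 + (3 - R²) = 7 - R²)
(E((-2 - 4)*(-1*(-3))) + 36/(-45))² = ((7 - ((-2 - 4)*(-1*(-3)))²) + 36/(-45))² = ((7 - (-6*3)²) + 36*(-1/45))² = ((7 - 1*(-18)²) - ⅘)² = ((7 - 1*324) - ⅘)² = ((7 - 324) - ⅘)² = (-317 - ⅘)² = (-1589/5)² = 2524921/25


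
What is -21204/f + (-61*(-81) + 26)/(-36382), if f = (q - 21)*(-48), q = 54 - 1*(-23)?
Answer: 31587193/4074784 ≈ 7.7519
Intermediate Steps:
q = 77 (q = 54 + 23 = 77)
f = -2688 (f = (77 - 21)*(-48) = 56*(-48) = -2688)
-21204/f + (-61*(-81) + 26)/(-36382) = -21204/(-2688) + (-61*(-81) + 26)/(-36382) = -21204*(-1/2688) + (4941 + 26)*(-1/36382) = 1767/224 + 4967*(-1/36382) = 1767/224 - 4967/36382 = 31587193/4074784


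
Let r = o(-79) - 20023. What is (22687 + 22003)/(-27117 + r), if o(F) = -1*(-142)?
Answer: -22345/23499 ≈ -0.95089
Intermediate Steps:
o(F) = 142
r = -19881 (r = 142 - 20023 = -19881)
(22687 + 22003)/(-27117 + r) = (22687 + 22003)/(-27117 - 19881) = 44690/(-46998) = 44690*(-1/46998) = -22345/23499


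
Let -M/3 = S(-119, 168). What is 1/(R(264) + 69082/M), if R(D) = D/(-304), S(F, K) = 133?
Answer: -798/138857 ≈ -0.0057469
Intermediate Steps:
M = -399 (M = -3*133 = -399)
R(D) = -D/304 (R(D) = D*(-1/304) = -D/304)
1/(R(264) + 69082/M) = 1/(-1/304*264 + 69082/(-399)) = 1/(-33/38 + 69082*(-1/399)) = 1/(-33/38 - 69082/399) = 1/(-138857/798) = -798/138857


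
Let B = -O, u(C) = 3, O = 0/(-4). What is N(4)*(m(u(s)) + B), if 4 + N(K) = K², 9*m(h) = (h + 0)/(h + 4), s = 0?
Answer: 4/7 ≈ 0.57143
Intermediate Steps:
O = 0 (O = 0*(-¼) = 0)
B = 0 (B = -1*0 = 0)
m(h) = h/(9*(4 + h)) (m(h) = ((h + 0)/(h + 4))/9 = (h/(4 + h))/9 = h/(9*(4 + h)))
N(K) = -4 + K²
N(4)*(m(u(s)) + B) = (-4 + 4²)*((⅑)*3/(4 + 3) + 0) = (-4 + 16)*((⅑)*3/7 + 0) = 12*((⅑)*3*(⅐) + 0) = 12*(1/21 + 0) = 12*(1/21) = 4/7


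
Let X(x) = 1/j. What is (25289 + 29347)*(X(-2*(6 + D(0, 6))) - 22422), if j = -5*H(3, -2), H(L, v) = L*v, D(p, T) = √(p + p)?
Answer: -6125232854/5 ≈ -1.2250e+9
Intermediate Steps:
D(p, T) = √2*√p (D(p, T) = √(2*p) = √2*√p)
j = 30 (j = -15*(-2) = -5*(-6) = 30)
X(x) = 1/30
(25289 + 29347)*(X(-2*(6 + D(0, 6))) - 22422) = (25289 + 29347)*(1/30 - 22422) = 54636*(-672659/30) = -6125232854/5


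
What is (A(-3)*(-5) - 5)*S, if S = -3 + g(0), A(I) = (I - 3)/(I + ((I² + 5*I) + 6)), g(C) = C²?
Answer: 45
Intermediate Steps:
A(I) = (-3 + I)/(6 + I² + 6*I) (A(I) = (-3 + I)/(I + (6 + I² + 5*I)) = (-3 + I)/(6 + I² + 6*I))
S = -3 (S = -3 + 0² = -3 + 0 = -3)
(A(-3)*(-5) - 5)*S = (((-3 - 3)/(6 + (-3)² + 6*(-3)))*(-5) - 5)*(-3) = ((-6/(6 + 9 - 18))*(-5) - 5)*(-3) = ((-6/(-3))*(-5) - 5)*(-3) = (-⅓*(-6)*(-5) - 5)*(-3) = (2*(-5) - 5)*(-3) = (-10 - 5)*(-3) = -15*(-3) = 45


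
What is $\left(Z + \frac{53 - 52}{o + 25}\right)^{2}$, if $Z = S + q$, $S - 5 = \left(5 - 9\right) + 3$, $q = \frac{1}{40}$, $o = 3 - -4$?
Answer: $\frac{421201}{25600} \approx 16.453$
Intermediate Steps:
$o = 7$ ($o = 3 + 4 = 7$)
$q = \frac{1}{40} \approx 0.025$
$S = 4$ ($S = 5 + \left(\left(5 - 9\right) + 3\right) = 5 + \left(-4 + 3\right) = 5 - 1 = 4$)
$Z = \frac{161}{40}$ ($Z = 4 + \frac{1}{40} = \frac{161}{40} \approx 4.025$)
$\left(Z + \frac{53 - 52}{o + 25}\right)^{2} = \left(\frac{161}{40} + \frac{53 - 52}{7 + 25}\right)^{2} = \left(\frac{161}{40} + 1 \cdot \frac{1}{32}\right)^{2} = \left(\frac{161}{40} + \frac{1}{32}\right)^{2} = \left(\frac{649}{160}\right)^{2} = \frac{421201}{25600}$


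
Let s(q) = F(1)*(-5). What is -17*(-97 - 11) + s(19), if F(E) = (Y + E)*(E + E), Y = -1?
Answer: 1836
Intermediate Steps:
F(E) = 2*E*(-1 + E) (F(E) = (-1 + E)*(E + E) = (-1 + E)*(2*E) = 2*E*(-1 + E))
s(q) = 0 (s(q) = (2*1*(-1 + 1))*(-5) = (2*1*0)*(-5) = 0*(-5) = 0)
-17*(-97 - 11) + s(19) = -17*(-97 - 11) + 0 = -17*(-108) + 0 = 1836 + 0 = 1836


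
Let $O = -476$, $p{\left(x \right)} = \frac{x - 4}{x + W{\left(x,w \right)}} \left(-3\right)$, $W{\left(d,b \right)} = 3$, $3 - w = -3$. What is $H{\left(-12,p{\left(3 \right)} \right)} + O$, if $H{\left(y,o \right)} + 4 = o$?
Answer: $- \frac{959}{2} \approx -479.5$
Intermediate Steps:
$w = 6$ ($w = 3 - -3 = 3 + 3 = 6$)
$p{\left(x \right)} = - \frac{3 \left(-4 + x\right)}{3 + x}$ ($p{\left(x \right)} = \frac{x - 4}{x + 3} \left(-3\right) = \frac{-4 + x}{3 + x} \left(-3\right) = - \frac{3 \left(-4 + x\right)}{3 + x}$)
$H{\left(y,o \right)} = -4 + o$
$H{\left(-12,p{\left(3 \right)} \right)} + O = \left(-4 + \frac{3 \left(4 - 3\right)}{3 + 3}\right) - 476 = \left(-4 + \frac{3 \left(4 - 3\right)}{6}\right) - 476 = \left(-4 + 3 \cdot \frac{1}{6} \cdot 1\right) - 476 = \left(-4 + \frac{1}{2}\right) - 476 = - \frac{7}{2} - 476 = - \frac{959}{2}$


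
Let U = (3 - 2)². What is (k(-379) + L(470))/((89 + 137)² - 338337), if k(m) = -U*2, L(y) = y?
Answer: -36/22097 ≈ -0.0016292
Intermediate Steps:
U = 1 (U = 1² = 1)
k(m) = -2 (k(m) = -1*1*2 = -1*2 = -2)
(k(-379) + L(470))/((89 + 137)² - 338337) = (-2 + 470)/((89 + 137)² - 338337) = 468/(226² - 338337) = 468/(51076 - 338337) = 468/(-287261) = 468*(-1/287261) = -36/22097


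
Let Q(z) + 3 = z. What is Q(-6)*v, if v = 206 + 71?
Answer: -2493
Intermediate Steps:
v = 277
Q(z) = -3 + z
Q(-6)*v = (-3 - 6)*277 = -9*277 = -2493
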